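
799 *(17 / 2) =13583 / 2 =6791.50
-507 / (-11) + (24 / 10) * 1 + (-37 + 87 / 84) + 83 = 147111 / 1540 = 95.53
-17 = -17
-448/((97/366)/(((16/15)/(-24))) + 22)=-15616/559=-27.94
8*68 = 544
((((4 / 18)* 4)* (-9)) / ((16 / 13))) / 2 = -13 / 4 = -3.25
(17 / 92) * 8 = 1.48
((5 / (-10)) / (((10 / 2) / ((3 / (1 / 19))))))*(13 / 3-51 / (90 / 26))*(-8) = -11856 / 25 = -474.24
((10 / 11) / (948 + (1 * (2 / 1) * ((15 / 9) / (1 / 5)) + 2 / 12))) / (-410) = -6 / 2610839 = -0.00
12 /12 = 1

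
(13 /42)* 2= 13 /21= 0.62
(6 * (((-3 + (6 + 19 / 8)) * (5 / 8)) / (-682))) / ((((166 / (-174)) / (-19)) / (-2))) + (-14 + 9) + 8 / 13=-3.21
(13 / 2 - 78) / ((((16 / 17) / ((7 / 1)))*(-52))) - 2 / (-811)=1061855 / 103808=10.23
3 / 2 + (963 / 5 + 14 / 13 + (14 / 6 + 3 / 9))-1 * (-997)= 465989 / 390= 1194.84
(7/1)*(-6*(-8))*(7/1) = 2352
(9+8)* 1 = 17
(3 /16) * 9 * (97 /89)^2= 254043 /126736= 2.00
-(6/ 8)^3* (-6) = 81/ 32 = 2.53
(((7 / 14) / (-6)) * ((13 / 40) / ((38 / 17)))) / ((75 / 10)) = -221 / 136800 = -0.00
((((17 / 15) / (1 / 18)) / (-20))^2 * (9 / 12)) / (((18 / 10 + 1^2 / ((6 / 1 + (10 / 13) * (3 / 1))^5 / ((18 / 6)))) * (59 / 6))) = 14331458729088 / 325102528421375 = 0.04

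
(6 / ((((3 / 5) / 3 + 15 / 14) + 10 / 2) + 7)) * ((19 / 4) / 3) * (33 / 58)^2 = 724185 / 3125156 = 0.23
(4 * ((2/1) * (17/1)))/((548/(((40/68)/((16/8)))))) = 10/137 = 0.07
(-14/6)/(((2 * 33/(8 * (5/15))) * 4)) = -7/297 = -0.02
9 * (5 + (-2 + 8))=99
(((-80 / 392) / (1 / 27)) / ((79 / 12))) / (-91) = 3240 / 352261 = 0.01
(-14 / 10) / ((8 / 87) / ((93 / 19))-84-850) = 0.00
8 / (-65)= -8 / 65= -0.12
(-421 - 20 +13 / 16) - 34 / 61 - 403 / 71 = -30935185 / 69296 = -446.42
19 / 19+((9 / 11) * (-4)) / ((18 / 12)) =-13 / 11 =-1.18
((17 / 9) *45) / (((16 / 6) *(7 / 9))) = 2295 / 56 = 40.98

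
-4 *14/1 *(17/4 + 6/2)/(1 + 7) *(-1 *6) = 609/2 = 304.50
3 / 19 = 0.16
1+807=808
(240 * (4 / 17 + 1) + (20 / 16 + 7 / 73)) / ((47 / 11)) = 16261971 / 233308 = 69.70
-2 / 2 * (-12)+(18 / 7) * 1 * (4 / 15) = 444 / 35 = 12.69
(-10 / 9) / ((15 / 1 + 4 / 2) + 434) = -10 / 4059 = -0.00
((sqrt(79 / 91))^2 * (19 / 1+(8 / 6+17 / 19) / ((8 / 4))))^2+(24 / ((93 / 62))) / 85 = 2790931944781 / 9147689460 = 305.10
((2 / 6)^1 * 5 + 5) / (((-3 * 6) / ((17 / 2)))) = -85 / 27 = -3.15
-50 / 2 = -25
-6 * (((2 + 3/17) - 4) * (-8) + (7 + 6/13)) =-29238/221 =-132.30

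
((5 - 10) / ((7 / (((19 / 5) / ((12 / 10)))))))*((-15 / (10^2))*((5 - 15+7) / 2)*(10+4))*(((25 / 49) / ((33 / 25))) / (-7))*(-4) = -11875 / 7546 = -1.57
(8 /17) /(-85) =-8 /1445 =-0.01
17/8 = 2.12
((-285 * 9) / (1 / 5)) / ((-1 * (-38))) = -675 / 2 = -337.50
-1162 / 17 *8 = -546.82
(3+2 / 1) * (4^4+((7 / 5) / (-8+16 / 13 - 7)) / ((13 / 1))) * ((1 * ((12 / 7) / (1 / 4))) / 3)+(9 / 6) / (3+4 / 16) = 47663022 / 16289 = 2926.09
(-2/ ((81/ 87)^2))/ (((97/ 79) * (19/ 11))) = -1461658/ 1343547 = -1.09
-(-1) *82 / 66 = 1.24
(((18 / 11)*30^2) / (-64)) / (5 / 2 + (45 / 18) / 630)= -127575 / 13882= -9.19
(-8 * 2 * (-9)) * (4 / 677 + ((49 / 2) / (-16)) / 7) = -30.65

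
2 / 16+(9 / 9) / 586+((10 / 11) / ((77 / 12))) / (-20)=237495 / 1985368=0.12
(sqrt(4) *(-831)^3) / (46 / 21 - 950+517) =24101960022 / 9047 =2664083.12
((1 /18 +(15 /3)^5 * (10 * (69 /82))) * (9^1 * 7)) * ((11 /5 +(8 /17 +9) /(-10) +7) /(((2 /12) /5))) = 571767551733 /1394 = 410163236.54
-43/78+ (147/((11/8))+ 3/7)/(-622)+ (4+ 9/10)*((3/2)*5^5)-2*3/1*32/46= 1973096345777/85921836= 22963.85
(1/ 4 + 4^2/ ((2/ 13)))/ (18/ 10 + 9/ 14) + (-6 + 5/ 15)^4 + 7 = 3326699/ 3078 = 1080.80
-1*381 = -381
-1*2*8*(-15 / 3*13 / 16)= 65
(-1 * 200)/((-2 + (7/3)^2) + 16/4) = -1800/67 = -26.87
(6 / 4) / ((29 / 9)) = 27 / 58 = 0.47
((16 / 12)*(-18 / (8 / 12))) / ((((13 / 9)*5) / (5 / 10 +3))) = -17.45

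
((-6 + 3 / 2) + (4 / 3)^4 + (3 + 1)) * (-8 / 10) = -862 / 405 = -2.13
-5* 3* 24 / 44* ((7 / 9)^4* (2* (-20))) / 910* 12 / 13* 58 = 3183040 / 451737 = 7.05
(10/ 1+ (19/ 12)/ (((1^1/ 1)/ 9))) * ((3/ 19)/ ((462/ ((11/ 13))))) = 97/ 13832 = 0.01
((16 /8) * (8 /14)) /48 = 1 /42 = 0.02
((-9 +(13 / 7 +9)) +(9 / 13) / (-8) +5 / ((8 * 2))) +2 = 5945 / 1456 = 4.08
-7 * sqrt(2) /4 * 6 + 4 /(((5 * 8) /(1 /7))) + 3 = 211 /70 - 21 * sqrt(2) /2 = -11.83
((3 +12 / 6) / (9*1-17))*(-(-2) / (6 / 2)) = -5 / 12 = -0.42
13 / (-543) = -13 / 543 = -0.02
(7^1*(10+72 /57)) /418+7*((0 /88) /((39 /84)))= 749 /3971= 0.19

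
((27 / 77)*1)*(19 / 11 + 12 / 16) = 2943 / 3388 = 0.87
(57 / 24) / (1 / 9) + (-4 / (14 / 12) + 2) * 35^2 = -13829 / 8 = -1728.62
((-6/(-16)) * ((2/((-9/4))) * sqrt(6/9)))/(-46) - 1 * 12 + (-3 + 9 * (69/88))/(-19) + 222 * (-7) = -1566.21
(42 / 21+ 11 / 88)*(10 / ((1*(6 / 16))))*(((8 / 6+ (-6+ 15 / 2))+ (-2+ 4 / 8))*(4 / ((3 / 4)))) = 10880 / 27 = 402.96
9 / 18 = 0.50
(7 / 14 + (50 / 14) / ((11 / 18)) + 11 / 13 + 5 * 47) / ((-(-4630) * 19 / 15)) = 1454595 / 35223188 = 0.04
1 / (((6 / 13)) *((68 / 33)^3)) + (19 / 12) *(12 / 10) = 6752843 / 3144320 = 2.15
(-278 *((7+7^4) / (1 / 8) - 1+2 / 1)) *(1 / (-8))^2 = -83682.34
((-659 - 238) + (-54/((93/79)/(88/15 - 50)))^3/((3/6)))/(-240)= -20597651734374623/297910000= -69140518.06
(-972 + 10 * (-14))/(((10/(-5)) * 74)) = 278/37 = 7.51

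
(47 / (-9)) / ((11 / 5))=-235 / 99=-2.37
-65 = -65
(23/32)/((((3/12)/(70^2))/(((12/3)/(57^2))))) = 17.34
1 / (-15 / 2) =-2 / 15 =-0.13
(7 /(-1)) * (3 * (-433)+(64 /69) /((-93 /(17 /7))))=9093.17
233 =233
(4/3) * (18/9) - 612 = -1828/3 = -609.33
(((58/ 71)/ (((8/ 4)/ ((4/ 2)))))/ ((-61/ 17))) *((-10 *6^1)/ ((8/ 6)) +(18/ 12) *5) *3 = 110925/ 4331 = 25.61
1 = 1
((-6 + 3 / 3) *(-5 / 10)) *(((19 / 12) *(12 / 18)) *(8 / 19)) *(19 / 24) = 95 / 108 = 0.88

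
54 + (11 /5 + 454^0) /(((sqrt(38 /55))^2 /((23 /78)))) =41026 /741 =55.37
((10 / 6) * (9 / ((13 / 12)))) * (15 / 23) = 2700 / 299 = 9.03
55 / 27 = 2.04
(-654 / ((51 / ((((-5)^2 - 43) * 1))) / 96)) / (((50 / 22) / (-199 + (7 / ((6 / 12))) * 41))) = 62156160 / 17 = 3656244.71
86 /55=1.56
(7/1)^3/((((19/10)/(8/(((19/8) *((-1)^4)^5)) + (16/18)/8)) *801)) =2040850/2602449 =0.78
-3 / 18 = -1 / 6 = -0.17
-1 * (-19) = 19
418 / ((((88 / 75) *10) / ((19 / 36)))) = 1805 / 96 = 18.80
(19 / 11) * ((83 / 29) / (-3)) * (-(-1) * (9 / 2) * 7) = -51.91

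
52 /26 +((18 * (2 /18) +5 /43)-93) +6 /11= -41784 /473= -88.34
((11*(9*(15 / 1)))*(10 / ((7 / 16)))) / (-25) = -9504 / 7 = -1357.71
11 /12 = 0.92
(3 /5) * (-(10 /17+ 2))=-132 /85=-1.55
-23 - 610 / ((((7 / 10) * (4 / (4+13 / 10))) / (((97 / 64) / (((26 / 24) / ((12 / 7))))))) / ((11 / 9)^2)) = -190783477 / 45864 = -4159.77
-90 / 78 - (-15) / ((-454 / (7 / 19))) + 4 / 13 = -96251 / 112138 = -0.86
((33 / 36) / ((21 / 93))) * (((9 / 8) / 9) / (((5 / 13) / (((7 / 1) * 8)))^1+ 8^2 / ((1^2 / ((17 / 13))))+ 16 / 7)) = 4433 / 751164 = 0.01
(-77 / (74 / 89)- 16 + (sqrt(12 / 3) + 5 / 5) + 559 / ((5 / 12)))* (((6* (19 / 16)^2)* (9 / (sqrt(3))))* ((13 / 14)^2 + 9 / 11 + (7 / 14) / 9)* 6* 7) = 476666147601* sqrt(3) / 208384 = 3961964.38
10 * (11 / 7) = 110 / 7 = 15.71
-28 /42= -2 /3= -0.67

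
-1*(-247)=247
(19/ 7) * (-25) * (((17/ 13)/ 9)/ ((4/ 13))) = -8075/ 252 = -32.04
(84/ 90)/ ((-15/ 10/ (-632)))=17696/ 45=393.24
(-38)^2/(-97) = -1444/97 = -14.89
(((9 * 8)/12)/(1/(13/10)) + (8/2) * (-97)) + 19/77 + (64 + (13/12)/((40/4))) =-2918407/9240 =-315.84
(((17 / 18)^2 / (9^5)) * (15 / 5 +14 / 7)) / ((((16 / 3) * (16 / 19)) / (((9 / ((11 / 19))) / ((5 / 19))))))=1982251 / 1995383808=0.00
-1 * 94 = -94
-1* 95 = -95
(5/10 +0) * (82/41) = 1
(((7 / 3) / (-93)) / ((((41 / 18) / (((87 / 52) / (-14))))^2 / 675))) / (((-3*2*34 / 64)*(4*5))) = 3065445 / 4192017284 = 0.00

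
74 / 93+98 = 9188 / 93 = 98.80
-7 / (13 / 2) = -14 / 13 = -1.08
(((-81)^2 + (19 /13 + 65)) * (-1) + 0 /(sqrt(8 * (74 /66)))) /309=-28719 /1339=-21.45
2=2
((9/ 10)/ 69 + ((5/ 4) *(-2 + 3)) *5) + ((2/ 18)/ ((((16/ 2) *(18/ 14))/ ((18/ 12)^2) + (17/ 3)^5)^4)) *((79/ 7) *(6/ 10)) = 28201514699123256331996755750133/ 4502845109891251850017679687500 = 6.26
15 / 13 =1.15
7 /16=0.44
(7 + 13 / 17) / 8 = 33 / 34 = 0.97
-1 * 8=-8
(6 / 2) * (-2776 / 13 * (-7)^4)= -19995528 / 13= -1538117.54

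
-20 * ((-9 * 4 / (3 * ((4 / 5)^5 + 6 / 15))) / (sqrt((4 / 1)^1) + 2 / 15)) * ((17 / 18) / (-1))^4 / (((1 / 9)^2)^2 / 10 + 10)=97876171875 / 7957192928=12.30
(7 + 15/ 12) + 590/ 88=329/ 22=14.95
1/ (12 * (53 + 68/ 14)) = 7/ 4860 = 0.00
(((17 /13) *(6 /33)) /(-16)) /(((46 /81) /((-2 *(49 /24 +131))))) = 1465587 /210496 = 6.96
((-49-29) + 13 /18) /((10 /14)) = -9737 /90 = -108.19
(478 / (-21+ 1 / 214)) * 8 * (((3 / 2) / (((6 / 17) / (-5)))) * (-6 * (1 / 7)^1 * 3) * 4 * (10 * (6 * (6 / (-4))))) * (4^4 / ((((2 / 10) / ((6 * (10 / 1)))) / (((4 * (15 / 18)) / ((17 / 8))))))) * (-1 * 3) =-40725636710400000 / 31451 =-1294891631757.34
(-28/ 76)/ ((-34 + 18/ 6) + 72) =-7/ 779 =-0.01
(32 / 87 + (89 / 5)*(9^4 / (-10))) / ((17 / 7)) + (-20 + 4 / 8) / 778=-276659456483 / 57533100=-4808.70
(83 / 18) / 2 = 83 / 36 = 2.31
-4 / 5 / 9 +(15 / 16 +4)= 3491 / 720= 4.85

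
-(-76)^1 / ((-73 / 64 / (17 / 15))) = -82688 / 1095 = -75.51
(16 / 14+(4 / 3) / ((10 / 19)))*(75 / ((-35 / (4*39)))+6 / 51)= -15349676 / 12495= -1228.47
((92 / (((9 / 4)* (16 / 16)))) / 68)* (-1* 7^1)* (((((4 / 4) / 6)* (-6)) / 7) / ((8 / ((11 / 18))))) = 253 / 5508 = 0.05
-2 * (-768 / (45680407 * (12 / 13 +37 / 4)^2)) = 4153344 / 12783250775287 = 0.00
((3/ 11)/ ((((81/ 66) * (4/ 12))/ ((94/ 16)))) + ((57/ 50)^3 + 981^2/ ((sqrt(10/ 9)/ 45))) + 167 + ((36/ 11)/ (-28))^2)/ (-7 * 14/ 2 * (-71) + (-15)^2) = 383336246641/ 8235381000000 + 25983747 * sqrt(10)/ 7408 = 11091.82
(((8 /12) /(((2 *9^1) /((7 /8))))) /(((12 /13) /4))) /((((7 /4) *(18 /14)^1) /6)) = 91 /243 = 0.37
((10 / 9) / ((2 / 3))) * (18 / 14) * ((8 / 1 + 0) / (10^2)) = 6 / 35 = 0.17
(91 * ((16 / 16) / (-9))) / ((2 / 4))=-182 / 9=-20.22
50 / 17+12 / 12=67 / 17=3.94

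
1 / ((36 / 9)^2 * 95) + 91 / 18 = 69169 / 13680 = 5.06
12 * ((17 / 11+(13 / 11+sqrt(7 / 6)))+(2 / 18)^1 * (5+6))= 2 * sqrt(42)+1564 / 33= 60.36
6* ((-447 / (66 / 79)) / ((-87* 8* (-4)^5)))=-11771 / 2613248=-0.00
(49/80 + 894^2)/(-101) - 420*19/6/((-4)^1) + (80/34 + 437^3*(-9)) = -103169537703113/137360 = -751088655.38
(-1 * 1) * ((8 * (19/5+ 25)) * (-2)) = 2304/5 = 460.80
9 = 9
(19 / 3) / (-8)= -19 / 24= -0.79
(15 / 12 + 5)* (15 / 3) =125 / 4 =31.25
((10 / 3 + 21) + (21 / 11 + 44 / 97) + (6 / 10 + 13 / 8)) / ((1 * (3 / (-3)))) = -3703049 / 128040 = -28.92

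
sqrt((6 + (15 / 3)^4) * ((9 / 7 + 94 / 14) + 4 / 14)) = sqrt(256186) / 7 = 72.31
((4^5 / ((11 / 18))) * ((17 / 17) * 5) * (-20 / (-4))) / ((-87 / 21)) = -3225600 / 319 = -10111.60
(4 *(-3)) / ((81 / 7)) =-28 / 27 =-1.04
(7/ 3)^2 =49/ 9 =5.44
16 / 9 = 1.78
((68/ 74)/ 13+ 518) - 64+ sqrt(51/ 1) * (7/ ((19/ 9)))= 477.75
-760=-760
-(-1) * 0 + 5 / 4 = 5 / 4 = 1.25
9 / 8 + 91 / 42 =79 / 24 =3.29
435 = 435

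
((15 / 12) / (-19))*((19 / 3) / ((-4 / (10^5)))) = 31250 / 3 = 10416.67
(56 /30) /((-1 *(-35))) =4 /75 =0.05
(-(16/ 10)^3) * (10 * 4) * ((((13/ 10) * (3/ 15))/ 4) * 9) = -59904/ 625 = -95.85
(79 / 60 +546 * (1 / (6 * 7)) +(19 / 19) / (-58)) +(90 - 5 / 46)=4169713 / 40020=104.19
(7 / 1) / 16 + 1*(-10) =-153 / 16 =-9.56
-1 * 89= -89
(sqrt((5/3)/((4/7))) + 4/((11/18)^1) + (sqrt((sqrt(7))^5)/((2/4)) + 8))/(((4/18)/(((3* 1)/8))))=9* sqrt(105)/32 + 270/11 + 189* 7^(1/4)/8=65.86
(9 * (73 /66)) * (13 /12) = 949 /88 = 10.78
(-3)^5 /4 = -243 /4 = -60.75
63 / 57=21 / 19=1.11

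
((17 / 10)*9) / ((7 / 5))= 153 / 14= 10.93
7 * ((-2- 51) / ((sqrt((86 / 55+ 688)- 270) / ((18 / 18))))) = -371 * sqrt(35255) / 3846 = -18.11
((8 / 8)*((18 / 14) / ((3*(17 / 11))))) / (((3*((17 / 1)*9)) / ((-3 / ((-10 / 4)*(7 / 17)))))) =22 / 12495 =0.00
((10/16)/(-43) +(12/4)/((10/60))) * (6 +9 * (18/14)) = 761001/2408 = 316.03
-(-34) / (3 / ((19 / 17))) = 38 / 3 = 12.67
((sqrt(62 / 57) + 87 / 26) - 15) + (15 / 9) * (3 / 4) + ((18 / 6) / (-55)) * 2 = -30067 / 2860 + sqrt(3534) / 57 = -9.47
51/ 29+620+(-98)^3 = -27276537/ 29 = -940570.24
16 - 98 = -82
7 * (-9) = -63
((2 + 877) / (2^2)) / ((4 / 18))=7911 / 8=988.88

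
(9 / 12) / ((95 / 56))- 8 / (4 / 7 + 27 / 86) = -435134 / 50635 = -8.59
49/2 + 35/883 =43337/1766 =24.54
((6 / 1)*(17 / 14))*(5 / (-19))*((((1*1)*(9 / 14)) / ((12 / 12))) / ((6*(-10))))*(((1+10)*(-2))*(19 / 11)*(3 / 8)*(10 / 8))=-2295 / 6272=-0.37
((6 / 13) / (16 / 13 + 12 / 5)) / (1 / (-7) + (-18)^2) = 105 / 267506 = 0.00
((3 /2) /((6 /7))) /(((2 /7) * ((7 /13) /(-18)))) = -819 /4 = -204.75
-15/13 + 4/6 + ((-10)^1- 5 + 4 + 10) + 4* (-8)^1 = -1306/39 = -33.49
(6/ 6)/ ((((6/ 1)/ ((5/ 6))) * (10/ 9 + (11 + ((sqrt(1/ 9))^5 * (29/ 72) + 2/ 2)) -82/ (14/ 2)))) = 3402/ 34255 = 0.10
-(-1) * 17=17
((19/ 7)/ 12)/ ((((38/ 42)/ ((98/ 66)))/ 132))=49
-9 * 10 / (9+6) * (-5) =30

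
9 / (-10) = -9 / 10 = -0.90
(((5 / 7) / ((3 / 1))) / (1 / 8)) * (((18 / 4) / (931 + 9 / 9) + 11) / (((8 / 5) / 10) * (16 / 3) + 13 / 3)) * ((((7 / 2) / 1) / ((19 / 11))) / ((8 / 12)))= 84616125 / 6888412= 12.28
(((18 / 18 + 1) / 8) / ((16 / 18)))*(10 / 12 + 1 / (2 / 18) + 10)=357 / 64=5.58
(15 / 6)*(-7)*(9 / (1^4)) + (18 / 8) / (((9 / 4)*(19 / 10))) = -5965 / 38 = -156.97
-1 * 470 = -470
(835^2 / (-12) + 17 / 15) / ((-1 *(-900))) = -64.56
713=713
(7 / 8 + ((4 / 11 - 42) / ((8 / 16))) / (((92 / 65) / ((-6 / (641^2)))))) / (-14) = -728384731 / 11642724016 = -0.06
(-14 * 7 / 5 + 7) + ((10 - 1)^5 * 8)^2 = 1115771008257 / 5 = 223154201651.40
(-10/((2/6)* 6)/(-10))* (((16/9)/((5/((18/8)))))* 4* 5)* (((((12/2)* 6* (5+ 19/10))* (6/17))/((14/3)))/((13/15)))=268272/1547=173.41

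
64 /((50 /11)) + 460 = 11852 /25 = 474.08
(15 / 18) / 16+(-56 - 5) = -60.95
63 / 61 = 1.03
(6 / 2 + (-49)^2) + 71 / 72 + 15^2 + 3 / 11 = 2083165 / 792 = 2630.26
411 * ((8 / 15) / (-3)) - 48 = -1816 / 15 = -121.07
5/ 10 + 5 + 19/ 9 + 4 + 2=245/ 18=13.61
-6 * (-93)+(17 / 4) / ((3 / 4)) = 563.67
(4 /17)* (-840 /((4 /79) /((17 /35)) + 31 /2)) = -176960 /13971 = -12.67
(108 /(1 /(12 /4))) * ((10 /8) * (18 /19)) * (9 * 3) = 196830 /19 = 10359.47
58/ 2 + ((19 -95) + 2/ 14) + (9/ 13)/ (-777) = -157771/ 3367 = -46.86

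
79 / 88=0.90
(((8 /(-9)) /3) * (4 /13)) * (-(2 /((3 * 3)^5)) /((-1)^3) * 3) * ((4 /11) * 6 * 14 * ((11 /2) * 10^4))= -35840000 /2302911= -15.56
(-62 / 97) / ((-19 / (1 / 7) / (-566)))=-35092 / 12901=-2.72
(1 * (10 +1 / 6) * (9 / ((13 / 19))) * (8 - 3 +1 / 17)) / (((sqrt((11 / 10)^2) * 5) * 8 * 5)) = 149511 / 48620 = 3.08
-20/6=-3.33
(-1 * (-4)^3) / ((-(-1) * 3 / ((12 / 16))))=16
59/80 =0.74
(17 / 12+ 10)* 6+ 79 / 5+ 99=1833 / 10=183.30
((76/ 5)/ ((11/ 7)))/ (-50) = -0.19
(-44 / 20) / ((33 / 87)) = -29 / 5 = -5.80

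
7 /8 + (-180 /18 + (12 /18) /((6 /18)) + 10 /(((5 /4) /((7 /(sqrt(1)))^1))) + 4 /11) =4333 /88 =49.24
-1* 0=0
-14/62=-7/31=-0.23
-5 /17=-0.29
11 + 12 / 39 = 147 / 13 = 11.31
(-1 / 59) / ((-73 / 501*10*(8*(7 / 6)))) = 1503 / 1205960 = 0.00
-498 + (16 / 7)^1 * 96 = -1950 / 7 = -278.57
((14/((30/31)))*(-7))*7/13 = -54.53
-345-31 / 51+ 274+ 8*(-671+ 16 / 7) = -1935412 / 357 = -5421.32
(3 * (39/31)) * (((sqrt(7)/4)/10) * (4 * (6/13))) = 27 * sqrt(7)/155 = 0.46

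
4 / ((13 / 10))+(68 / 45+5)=5609 / 585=9.59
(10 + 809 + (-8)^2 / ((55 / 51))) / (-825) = -16103 / 15125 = -1.06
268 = 268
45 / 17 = 2.65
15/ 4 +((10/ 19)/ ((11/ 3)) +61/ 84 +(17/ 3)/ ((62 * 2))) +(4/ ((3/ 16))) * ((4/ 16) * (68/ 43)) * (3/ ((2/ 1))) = 135081823/ 7800716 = 17.32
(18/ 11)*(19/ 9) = 38/ 11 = 3.45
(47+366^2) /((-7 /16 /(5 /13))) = -10720240 /91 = -117804.84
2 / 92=1 / 46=0.02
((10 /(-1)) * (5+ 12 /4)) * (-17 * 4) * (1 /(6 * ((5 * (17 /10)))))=320 /3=106.67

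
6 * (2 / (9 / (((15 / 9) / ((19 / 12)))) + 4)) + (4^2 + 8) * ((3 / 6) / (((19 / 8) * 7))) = 56016 / 33383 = 1.68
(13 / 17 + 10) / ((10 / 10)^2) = 183 / 17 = 10.76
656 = 656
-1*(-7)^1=7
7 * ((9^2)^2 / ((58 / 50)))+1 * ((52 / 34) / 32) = 312303977 / 7888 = 39592.29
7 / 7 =1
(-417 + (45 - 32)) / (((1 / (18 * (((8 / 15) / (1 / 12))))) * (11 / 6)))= -1396224 / 55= -25385.89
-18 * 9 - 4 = -166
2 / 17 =0.12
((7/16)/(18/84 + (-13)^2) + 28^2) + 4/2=14896321/18952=786.00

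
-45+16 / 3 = -119 / 3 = -39.67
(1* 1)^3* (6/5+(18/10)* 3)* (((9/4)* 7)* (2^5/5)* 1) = 16632/25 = 665.28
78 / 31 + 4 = 6.52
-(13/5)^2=-169/25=-6.76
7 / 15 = 0.47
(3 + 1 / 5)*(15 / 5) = 48 / 5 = 9.60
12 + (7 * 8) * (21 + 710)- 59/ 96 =3930949/ 96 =40947.39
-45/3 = -15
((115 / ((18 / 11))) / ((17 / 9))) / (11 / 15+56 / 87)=550275 / 20366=27.02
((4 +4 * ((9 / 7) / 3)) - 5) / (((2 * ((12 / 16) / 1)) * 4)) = 5 / 42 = 0.12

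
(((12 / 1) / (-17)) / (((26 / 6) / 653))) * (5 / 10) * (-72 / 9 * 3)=282096 / 221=1276.45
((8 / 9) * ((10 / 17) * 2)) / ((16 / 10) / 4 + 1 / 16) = 2.26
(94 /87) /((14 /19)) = 893 /609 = 1.47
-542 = -542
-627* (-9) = 5643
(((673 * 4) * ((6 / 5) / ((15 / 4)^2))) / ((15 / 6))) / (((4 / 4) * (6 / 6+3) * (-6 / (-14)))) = 301504 / 5625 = 53.60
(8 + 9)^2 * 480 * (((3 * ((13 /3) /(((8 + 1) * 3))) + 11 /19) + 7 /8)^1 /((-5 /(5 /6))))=-22955270 /513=-44747.12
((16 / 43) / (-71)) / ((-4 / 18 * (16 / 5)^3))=1125 / 1563136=0.00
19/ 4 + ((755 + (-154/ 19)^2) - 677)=214355/ 1444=148.45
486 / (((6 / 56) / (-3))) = -13608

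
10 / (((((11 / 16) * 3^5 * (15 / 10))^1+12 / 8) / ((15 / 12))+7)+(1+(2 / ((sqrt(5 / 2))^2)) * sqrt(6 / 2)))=3354800 / 70338697-12800 * sqrt(3) / 70338697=0.05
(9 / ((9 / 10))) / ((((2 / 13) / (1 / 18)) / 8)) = 260 / 9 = 28.89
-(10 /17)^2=-100 /289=-0.35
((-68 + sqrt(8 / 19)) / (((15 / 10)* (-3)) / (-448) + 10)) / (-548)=15232 / 1228753 - 448* sqrt(38) / 23346307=0.01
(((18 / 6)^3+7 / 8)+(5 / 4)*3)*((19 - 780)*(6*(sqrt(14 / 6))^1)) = -192533*sqrt(21) / 4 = -220574.26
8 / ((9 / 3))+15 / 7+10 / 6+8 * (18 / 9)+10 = 32.48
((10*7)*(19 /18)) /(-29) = -665 /261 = -2.55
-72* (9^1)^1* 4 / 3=-864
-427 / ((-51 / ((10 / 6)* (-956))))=-2041060 / 153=-13340.26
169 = 169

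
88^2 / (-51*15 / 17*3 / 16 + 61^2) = 123904 / 59401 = 2.09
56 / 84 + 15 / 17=79 / 51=1.55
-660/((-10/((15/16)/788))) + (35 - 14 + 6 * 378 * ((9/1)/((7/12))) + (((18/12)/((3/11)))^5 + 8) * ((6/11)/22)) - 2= 6700305739/190696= 35136.06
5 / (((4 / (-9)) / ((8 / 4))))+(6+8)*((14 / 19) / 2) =-659 / 38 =-17.34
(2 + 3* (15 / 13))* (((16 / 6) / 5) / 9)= 568 / 1755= 0.32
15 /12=5 /4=1.25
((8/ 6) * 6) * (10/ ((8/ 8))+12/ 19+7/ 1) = 2680/ 19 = 141.05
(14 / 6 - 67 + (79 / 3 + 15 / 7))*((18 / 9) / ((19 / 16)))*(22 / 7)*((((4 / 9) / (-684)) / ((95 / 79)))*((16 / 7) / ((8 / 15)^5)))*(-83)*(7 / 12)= -225396875 / 849072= -265.46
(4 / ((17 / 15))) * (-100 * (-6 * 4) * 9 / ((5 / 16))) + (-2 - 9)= 4147013 / 17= 243941.94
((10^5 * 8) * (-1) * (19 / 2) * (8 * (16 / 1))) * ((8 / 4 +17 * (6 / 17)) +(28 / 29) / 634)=-71557222400000 / 9193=-7783881475.04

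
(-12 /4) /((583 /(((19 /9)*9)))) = -0.10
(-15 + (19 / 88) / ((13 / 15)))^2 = 284765625 / 1308736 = 217.59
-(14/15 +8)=-134/15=-8.93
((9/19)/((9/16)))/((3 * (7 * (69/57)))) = 16/483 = 0.03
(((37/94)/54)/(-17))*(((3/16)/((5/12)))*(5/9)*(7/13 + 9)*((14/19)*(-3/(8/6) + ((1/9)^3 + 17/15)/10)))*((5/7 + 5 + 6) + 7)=1800229117/59761524600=0.03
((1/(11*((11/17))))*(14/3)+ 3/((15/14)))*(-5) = -6272/363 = -17.28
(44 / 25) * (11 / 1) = 484 / 25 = 19.36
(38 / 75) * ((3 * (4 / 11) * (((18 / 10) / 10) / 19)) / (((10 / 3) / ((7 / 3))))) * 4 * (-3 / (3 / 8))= -4032 / 34375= -0.12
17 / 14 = 1.21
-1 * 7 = -7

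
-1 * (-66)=66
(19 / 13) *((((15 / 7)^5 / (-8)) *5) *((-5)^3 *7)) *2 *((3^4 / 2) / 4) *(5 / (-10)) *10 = -3652119140625 / 998816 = -3656448.38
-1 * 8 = -8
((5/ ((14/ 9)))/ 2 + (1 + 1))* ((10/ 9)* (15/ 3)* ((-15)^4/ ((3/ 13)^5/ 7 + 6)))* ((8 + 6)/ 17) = 12304882078125/ 88369111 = 139244.15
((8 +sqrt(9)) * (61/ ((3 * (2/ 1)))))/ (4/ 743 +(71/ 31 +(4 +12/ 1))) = 15455143/ 2528430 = 6.11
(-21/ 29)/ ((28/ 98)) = -147/ 58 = -2.53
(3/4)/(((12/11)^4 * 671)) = 1331/1686528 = 0.00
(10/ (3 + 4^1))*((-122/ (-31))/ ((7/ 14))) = 2440/ 217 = 11.24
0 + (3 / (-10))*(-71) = 213 / 10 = 21.30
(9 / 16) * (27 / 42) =0.36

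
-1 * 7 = -7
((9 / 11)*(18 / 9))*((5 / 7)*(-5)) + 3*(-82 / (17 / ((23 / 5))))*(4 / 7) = -287202 / 6545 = -43.88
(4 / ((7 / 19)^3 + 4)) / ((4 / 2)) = 13718 / 27779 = 0.49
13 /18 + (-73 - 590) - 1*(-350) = -5621 /18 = -312.28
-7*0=0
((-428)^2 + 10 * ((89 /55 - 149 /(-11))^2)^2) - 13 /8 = 10422743538551 /14641000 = 711887.41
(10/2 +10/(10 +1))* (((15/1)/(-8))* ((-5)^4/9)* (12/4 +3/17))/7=-1828125/5236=-349.15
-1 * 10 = -10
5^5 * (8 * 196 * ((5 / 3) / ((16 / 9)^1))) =4593750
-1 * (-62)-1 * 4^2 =46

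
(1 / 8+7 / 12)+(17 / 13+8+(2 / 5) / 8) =15703 / 1560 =10.07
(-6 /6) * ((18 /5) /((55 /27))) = -486 /275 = -1.77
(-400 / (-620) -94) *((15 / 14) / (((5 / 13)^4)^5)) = -82500547746757550363835141 / 4138946533203125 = -19932740634.59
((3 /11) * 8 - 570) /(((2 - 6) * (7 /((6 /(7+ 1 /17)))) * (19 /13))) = 690183 /58520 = 11.79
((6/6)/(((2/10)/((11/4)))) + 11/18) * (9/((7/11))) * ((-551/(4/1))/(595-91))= -3133537/56448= -55.51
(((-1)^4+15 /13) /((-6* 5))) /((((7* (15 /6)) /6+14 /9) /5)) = -0.08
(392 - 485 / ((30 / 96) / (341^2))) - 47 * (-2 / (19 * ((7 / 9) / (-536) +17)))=-281172136193224 / 1558019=-180467719.71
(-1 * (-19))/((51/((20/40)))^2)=0.00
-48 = -48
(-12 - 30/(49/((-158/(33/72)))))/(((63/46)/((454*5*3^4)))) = 100830875760/3773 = 26724324.35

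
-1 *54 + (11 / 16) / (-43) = -37163 / 688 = -54.02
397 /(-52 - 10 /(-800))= -31760 /4159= -7.64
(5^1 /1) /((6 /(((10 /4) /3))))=25 /36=0.69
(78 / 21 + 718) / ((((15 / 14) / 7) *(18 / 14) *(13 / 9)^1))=2538.95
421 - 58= 363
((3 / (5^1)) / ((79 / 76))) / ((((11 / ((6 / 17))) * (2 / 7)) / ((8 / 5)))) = 38304 / 369325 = 0.10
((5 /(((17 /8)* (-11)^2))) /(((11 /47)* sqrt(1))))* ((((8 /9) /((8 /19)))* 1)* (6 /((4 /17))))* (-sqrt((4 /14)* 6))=-35720* sqrt(21) /27951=-5.86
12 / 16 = 3 / 4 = 0.75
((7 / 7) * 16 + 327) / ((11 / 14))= 4802 / 11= 436.55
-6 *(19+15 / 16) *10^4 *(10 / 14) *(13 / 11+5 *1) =-36975000 / 7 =-5282142.86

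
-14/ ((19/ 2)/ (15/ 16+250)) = -28105/ 76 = -369.80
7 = 7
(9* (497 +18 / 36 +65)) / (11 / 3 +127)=30375 / 784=38.74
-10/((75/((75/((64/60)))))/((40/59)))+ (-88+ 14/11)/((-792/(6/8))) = -716619/114224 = -6.27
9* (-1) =-9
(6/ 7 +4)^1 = 34/ 7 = 4.86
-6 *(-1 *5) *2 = 60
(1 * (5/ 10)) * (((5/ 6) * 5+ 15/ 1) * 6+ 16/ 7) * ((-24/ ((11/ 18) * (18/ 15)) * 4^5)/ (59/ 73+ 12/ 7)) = -11046850560/ 14179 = -779099.41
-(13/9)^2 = -169/81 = -2.09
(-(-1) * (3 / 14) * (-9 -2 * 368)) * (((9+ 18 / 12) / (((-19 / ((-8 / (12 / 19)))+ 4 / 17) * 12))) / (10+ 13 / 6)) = -113985 / 17228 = -6.62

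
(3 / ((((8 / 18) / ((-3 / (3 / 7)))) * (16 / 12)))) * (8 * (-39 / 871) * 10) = 8505 / 67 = 126.94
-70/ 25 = -2.80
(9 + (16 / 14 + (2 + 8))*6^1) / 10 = 531 / 70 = 7.59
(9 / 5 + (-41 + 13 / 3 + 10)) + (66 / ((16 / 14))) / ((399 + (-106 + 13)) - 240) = -2879 / 120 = -23.99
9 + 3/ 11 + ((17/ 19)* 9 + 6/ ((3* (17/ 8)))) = 64901/ 3553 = 18.27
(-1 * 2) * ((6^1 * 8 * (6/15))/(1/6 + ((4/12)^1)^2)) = -3456/25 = -138.24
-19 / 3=-6.33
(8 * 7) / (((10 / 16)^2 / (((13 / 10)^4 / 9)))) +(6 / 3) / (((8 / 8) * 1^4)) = 6678914 / 140625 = 47.49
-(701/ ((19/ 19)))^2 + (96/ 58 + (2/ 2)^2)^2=-413262312/ 841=-491393.95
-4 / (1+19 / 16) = -64 / 35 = -1.83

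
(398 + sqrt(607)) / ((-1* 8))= -199 / 4 - sqrt(607) / 8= -52.83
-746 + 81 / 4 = -2903 / 4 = -725.75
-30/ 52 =-15/ 26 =-0.58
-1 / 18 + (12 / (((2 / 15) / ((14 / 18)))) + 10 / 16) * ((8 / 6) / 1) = 847 / 9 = 94.11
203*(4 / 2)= 406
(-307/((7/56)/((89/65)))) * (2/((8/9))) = -491814/65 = -7566.37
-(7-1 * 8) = 1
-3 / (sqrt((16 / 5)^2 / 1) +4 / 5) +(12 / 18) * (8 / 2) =23 / 12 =1.92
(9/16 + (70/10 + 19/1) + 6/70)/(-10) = -14923/5600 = -2.66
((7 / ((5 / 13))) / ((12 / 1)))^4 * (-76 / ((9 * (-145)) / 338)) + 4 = 228650599771 / 2114100000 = 108.16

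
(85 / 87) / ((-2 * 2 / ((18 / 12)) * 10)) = -0.04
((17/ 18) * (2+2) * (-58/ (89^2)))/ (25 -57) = 493/ 570312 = 0.00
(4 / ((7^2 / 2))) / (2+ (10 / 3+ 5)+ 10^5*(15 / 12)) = 24 / 18376519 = 0.00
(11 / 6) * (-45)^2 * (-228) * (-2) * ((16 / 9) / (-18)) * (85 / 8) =-1776500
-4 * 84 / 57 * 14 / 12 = -392 / 57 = -6.88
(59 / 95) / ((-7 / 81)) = -4779 / 665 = -7.19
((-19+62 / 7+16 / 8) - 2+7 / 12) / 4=-803 / 336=-2.39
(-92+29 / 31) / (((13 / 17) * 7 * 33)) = -15997 / 31031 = -0.52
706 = 706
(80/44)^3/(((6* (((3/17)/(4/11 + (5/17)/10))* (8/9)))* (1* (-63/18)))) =-10500/14641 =-0.72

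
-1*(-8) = 8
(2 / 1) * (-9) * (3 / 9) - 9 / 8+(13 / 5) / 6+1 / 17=-13531 / 2040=-6.63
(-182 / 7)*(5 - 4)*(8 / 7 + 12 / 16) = -689 / 14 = -49.21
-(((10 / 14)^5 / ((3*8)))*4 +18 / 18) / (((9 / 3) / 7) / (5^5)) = -324896875 / 43218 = -7517.63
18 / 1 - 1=17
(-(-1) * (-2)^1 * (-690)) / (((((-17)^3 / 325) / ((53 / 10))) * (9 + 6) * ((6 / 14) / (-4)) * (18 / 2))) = 4437160 / 132651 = 33.45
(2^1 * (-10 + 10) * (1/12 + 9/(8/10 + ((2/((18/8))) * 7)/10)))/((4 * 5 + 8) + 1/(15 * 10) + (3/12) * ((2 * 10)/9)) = 0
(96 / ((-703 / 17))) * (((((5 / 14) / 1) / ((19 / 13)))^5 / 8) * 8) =-59174821875 / 29255904512779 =-0.00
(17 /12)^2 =289 /144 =2.01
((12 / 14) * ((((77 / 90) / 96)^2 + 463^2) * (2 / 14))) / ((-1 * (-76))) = 16002560108329 / 46332518400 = 345.39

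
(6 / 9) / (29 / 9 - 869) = -0.00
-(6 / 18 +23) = -70 / 3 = -23.33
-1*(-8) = 8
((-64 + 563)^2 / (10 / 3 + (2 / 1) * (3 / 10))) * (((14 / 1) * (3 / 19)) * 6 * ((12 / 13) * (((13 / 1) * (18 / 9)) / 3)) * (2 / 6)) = 2509930080 / 1121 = 2239009.88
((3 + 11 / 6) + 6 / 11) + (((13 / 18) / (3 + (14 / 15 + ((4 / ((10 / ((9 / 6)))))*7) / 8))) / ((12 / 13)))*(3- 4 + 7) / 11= 12887 / 2354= 5.47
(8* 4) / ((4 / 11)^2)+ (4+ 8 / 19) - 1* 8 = 4530 / 19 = 238.42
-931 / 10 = -93.10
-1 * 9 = -9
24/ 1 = 24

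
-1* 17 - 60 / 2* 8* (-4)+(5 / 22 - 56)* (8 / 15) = 50229 / 55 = 913.25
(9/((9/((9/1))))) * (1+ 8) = 81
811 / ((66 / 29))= 23519 / 66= 356.35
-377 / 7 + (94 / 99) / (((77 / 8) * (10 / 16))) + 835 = 781.30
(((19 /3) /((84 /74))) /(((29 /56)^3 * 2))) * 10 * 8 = 352737280 /219501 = 1607.00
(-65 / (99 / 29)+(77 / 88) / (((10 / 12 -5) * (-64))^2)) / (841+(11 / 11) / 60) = -9651193763 / 426294528000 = -0.02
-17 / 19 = -0.89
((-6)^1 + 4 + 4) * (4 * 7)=56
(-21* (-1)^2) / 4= -21 / 4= -5.25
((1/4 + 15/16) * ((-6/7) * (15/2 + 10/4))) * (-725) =206625/28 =7379.46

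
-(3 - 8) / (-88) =-5 / 88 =-0.06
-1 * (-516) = 516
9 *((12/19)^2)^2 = 1.43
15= 15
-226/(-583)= 226/583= 0.39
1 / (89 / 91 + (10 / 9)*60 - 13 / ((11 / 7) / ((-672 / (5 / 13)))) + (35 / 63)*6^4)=15015 / 228854933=0.00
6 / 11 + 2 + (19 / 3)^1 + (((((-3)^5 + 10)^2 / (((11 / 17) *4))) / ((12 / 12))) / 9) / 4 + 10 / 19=17818403 / 30096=592.05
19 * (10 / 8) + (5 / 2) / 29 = 2765 / 116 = 23.84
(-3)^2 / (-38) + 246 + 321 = 21537 / 38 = 566.76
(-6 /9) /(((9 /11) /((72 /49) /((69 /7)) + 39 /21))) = -1.63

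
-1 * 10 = -10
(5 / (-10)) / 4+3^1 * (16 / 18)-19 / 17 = 581 / 408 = 1.42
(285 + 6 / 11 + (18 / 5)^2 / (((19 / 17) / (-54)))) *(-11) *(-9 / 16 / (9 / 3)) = -5339331 / 7600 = -702.54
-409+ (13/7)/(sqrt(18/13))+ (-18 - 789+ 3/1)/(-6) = -275+ 13*sqrt(26)/42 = -273.42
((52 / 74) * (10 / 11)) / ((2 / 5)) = 650 / 407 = 1.60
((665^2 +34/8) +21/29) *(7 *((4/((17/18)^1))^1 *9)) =58172699718/493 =117997362.51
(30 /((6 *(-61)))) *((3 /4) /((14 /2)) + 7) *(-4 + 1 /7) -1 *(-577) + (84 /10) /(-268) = 2319909257 /4005260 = 579.22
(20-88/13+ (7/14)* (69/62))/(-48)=-22225/77376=-0.29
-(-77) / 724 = 77 / 724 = 0.11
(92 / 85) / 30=46 / 1275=0.04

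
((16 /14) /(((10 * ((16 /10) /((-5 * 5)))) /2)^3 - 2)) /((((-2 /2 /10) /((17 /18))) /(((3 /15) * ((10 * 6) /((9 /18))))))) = 42500000 /333501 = 127.44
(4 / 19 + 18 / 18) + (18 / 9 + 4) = 137 / 19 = 7.21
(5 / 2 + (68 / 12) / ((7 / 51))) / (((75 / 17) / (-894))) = -1552729 / 175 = -8872.74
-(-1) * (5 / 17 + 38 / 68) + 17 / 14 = 246 / 119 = 2.07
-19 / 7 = -2.71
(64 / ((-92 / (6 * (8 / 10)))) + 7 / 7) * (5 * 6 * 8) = -12912 / 23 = -561.39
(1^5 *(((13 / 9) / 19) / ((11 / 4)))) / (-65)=-4 / 9405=-0.00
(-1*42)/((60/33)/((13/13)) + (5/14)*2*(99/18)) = -2156/295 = -7.31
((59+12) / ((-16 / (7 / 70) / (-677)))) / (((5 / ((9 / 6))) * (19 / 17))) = 80.64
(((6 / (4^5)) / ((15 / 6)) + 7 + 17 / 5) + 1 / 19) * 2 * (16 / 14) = 50853 / 2128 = 23.90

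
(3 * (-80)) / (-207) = 80 / 69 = 1.16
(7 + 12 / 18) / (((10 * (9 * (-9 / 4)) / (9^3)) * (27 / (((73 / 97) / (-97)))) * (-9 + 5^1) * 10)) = -1679 / 8468100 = -0.00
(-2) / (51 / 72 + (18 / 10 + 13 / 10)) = -0.53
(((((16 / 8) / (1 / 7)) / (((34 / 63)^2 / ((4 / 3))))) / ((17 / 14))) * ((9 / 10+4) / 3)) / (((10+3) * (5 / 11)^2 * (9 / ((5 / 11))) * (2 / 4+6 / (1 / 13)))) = 5176556 / 250685825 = 0.02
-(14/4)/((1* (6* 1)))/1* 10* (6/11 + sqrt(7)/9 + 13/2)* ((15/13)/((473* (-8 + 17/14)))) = 245* sqrt(7)/1051479 + 37975/2570282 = 0.02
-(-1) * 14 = 14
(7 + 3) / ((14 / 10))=50 / 7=7.14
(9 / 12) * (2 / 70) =0.02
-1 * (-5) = 5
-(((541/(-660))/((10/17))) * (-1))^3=-2.71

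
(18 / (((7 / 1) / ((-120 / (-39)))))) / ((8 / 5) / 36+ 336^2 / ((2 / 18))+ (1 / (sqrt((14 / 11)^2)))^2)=907200 / 116501974121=0.00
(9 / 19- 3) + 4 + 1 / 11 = 327 / 209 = 1.56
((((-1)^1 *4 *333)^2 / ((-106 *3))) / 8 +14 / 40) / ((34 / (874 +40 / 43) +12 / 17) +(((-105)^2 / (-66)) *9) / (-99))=-28590738693803 / 653411402590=-43.76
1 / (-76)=-1 / 76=-0.01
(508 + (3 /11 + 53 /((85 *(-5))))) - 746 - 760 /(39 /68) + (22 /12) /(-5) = -570074429 /364650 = -1563.35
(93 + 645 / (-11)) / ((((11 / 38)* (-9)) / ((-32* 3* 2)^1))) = 306432 / 121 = 2532.50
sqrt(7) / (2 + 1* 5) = sqrt(7) / 7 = 0.38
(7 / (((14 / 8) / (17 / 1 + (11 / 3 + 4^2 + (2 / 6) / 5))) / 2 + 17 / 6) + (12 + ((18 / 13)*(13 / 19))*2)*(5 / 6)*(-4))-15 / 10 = -65134127 / 1435754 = -45.37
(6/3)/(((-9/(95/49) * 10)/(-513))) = 1083/49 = 22.10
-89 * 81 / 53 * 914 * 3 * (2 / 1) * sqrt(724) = -79068312 * sqrt(181) / 53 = -20070855.54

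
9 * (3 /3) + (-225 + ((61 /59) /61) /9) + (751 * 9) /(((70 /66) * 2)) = 110409307 /37170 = 2970.39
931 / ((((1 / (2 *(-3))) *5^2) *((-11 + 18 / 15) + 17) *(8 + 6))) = -133 / 60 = -2.22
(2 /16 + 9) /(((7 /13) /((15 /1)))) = 14235 /56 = 254.20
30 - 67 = -37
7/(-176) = -7/176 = -0.04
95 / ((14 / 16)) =108.57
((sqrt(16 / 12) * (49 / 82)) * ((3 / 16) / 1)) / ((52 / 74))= 1813 * sqrt(3) / 17056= 0.18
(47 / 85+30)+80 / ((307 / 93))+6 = 60.79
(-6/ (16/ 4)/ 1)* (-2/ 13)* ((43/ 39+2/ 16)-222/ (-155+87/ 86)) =11028773/ 17904536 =0.62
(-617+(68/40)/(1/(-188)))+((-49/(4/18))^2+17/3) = 2861359/60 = 47689.32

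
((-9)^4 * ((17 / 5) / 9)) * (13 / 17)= 9477 / 5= 1895.40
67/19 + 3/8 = 593/152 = 3.90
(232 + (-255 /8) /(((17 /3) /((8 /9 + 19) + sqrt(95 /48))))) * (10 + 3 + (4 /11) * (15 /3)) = 1662.77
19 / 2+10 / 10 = 21 / 2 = 10.50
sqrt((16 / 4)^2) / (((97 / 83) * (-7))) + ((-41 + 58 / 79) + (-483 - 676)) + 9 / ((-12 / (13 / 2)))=-516940367 / 429128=-1204.63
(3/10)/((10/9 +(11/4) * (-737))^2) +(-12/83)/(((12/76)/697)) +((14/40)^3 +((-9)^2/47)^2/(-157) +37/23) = -17929831276606589269079201/28165686270554406344000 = -636.58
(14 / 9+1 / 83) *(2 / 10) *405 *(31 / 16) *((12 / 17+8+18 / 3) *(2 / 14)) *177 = 7228436625 / 79016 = 91480.67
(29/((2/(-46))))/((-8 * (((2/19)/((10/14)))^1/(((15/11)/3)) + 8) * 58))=10925/63264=0.17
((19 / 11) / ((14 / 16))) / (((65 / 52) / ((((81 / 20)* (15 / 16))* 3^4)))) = 373977 / 770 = 485.68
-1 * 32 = -32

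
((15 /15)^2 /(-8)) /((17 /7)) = -7 /136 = -0.05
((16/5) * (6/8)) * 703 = 8436/5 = 1687.20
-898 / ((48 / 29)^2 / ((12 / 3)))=-377609 / 288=-1311.14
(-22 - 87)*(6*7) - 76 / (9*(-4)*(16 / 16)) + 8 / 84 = -288275 / 63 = -4575.79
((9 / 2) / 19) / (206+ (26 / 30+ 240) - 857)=-135 / 233776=-0.00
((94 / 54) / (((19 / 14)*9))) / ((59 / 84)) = 18424 / 90801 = 0.20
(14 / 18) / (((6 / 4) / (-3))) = -14 / 9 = -1.56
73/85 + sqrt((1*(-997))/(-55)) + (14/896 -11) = -55083/5440 + sqrt(54835)/55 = -5.87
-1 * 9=-9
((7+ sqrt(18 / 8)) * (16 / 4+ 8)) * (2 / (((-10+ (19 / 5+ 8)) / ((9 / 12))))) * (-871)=-74035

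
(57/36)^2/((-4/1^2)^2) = 361/2304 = 0.16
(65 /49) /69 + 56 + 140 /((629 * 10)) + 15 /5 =125560510 /2126649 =59.04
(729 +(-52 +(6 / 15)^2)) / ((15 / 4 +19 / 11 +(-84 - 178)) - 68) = -744876 / 356975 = -2.09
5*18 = 90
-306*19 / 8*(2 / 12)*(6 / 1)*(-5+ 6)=-2907 / 4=-726.75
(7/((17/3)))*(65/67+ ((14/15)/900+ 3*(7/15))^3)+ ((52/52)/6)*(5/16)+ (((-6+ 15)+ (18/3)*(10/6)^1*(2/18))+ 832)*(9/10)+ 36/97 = 34563987793512215821/45304935187500000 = 762.92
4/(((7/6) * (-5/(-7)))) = 24/5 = 4.80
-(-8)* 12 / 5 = 96 / 5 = 19.20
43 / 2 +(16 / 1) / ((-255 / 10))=2129 / 102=20.87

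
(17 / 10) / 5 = 17 / 50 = 0.34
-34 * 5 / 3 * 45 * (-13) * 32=1060800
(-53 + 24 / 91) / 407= -4799 / 37037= -0.13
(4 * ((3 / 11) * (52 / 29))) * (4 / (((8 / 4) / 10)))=12480 / 319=39.12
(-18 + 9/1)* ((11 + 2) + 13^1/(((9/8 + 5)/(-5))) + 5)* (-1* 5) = 16290/49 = 332.45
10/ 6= 1.67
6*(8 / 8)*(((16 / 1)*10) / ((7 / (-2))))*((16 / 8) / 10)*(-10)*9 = 34560 / 7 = 4937.14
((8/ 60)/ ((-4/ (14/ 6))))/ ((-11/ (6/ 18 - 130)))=-2723/ 2970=-0.92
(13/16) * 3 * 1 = 39/16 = 2.44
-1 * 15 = -15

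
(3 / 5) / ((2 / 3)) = 9 / 10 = 0.90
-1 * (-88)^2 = -7744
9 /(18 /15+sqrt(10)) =-135 /107+225 * sqrt(10) /214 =2.06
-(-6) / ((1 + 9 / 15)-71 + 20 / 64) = -0.09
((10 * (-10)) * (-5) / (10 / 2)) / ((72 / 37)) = 925 / 18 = 51.39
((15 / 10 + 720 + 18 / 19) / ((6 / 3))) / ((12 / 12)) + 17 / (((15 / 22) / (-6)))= 80417 / 380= 211.62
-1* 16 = -16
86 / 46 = 43 / 23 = 1.87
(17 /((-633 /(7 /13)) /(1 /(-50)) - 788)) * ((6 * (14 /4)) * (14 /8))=0.01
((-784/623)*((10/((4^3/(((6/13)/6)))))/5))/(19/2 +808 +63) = -7/2037477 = -0.00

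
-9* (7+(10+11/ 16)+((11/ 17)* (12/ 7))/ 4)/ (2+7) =-34205/ 1904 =-17.96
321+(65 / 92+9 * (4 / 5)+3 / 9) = 454351 / 1380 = 329.24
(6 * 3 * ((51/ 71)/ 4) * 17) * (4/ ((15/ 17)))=88434/ 355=249.11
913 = 913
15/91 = 0.16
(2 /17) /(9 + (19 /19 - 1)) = 2 /153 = 0.01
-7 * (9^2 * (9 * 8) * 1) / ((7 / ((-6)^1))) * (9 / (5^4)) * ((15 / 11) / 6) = 157464 / 1375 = 114.52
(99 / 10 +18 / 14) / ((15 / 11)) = 8.20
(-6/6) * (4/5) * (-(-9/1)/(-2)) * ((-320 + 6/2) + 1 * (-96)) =-7434/5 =-1486.80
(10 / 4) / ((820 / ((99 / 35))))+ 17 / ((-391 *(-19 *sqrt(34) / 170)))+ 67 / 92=5 *sqrt(34) / 437+ 194567 / 264040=0.80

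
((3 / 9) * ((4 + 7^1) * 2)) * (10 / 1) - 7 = 199 / 3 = 66.33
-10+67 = 57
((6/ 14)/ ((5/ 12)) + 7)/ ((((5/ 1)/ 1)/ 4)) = 1124/ 175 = 6.42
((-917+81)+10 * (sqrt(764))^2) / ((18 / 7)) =2646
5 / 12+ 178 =178.42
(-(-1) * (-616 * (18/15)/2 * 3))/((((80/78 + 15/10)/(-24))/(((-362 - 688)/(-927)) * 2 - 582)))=-619720028928/101455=-6108324.17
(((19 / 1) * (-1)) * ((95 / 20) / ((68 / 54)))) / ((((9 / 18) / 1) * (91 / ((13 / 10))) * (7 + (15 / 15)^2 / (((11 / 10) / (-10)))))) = 107217 / 109480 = 0.98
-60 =-60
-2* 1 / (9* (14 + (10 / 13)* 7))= -0.01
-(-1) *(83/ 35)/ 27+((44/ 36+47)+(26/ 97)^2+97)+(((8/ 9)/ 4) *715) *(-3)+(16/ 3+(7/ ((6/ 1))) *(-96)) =-3894047368/ 8891505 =-437.95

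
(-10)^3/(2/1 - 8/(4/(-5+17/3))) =-1500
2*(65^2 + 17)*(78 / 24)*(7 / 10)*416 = 40146288 / 5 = 8029257.60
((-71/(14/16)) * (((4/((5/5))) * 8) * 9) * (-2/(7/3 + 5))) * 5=31867.01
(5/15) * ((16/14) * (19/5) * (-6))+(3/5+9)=32/35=0.91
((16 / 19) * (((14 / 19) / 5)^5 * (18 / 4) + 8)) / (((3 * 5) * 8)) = 123809790416 / 2205275671875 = 0.06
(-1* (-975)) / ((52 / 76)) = 1425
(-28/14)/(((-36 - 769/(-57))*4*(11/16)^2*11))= 7296/1707673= 0.00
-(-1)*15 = 15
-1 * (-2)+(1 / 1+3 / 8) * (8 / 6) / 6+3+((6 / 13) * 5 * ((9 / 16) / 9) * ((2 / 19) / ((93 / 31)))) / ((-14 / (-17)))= 661243 / 124488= 5.31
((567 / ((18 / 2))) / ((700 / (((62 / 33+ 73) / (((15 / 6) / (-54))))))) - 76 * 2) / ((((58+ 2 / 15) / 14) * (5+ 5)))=-8592171 / 1199000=-7.17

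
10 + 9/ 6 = 23/ 2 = 11.50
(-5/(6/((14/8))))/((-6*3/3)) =35/144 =0.24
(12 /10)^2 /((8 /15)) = 2.70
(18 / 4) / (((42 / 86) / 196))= 1806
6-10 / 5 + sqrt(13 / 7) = 5.36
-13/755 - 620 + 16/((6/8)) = -1356019/2265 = -598.68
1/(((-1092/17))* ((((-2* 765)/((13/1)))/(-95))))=-19/1512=-0.01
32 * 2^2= 128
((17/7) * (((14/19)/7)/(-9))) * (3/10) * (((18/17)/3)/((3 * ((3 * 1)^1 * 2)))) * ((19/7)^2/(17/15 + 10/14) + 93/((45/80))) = -689813/24382890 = -0.03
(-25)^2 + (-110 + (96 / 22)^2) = 534.04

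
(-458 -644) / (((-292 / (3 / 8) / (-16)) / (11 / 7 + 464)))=-10542.32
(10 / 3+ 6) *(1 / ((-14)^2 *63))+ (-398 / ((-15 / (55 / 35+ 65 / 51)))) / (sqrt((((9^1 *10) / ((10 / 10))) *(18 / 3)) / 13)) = 1 / 1323+ 202184 *sqrt(195) / 240975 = 11.72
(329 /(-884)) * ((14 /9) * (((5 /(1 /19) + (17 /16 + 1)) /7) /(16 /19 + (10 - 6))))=-9707803 /5855616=-1.66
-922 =-922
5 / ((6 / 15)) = 12.50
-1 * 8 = -8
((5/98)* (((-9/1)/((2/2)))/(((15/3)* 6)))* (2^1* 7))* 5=-15/14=-1.07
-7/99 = -0.07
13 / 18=0.72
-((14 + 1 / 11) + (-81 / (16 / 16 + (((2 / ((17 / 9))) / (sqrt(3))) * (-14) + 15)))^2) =-151062641273 / 1917801776 - 676918053 * sqrt(3) / 21793202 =-132.57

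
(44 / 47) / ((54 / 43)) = 946 / 1269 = 0.75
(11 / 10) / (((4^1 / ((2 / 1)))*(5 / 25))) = 11 / 4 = 2.75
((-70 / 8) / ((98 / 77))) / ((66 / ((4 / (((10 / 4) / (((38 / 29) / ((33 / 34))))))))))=-646 / 2871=-0.23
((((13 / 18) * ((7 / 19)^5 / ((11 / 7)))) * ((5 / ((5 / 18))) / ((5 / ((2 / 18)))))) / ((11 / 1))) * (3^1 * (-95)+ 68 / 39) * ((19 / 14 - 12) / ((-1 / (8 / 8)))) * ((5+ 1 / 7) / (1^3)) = -7904106406 / 4494119685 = -1.76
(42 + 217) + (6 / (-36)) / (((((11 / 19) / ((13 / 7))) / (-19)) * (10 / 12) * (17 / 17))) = 104408 / 385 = 271.19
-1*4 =-4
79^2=6241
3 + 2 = 5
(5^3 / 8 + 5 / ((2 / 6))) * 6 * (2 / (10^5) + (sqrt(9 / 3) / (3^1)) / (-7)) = 147 / 40000 - 35 * sqrt(3) / 4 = -15.15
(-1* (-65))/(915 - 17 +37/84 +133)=0.06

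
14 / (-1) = -14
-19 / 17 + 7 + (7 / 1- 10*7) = -971 / 17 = -57.12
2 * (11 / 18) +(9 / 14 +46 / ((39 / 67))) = 80.89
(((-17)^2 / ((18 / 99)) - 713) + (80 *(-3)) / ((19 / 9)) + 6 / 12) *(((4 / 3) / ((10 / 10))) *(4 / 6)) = 116024 / 171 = 678.50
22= 22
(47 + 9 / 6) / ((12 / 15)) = 485 / 8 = 60.62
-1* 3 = -3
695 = 695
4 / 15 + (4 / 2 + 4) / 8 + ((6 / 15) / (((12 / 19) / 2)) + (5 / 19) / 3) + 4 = 2421 / 380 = 6.37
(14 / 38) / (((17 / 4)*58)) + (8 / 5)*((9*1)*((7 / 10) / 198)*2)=266126 / 2575925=0.10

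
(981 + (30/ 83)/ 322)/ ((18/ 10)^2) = 109242650/ 360801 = 302.78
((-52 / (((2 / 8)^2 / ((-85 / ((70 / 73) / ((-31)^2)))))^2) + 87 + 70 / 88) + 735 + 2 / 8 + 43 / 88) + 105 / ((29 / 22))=-12079649302719282245 / 125048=-96600099983360.65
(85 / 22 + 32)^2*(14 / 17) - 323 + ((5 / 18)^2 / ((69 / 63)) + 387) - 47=5499420545 / 5109588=1076.29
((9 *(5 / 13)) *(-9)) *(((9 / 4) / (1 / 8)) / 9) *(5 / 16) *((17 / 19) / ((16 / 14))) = -240975 / 15808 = -15.24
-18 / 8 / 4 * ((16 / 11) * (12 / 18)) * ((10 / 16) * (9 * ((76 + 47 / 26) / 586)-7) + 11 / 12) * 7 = 6940381 / 670384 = 10.35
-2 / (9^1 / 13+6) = -26 / 87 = -0.30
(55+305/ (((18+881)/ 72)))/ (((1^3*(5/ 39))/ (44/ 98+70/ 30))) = 75932077/ 44051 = 1723.73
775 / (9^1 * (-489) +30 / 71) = -55025 / 312441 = -0.18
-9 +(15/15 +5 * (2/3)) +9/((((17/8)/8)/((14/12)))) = 1778/51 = 34.86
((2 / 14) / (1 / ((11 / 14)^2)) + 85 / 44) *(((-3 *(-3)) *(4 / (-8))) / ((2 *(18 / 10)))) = -76215 / 30184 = -2.53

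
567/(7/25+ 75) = 7.53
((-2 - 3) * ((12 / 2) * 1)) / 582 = -5 / 97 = -0.05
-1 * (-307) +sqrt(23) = 311.80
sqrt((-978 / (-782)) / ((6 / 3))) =sqrt(382398) / 782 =0.79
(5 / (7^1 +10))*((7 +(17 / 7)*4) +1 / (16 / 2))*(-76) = -376.41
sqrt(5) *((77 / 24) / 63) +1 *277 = 11 *sqrt(5) / 216 +277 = 277.11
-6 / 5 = -1.20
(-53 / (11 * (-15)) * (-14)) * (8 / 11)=-3.27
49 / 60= 0.82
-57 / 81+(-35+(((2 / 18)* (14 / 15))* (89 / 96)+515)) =3106463 / 6480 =479.39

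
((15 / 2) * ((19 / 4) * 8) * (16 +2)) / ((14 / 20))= 51300 / 7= 7328.57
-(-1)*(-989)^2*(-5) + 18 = -4890587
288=288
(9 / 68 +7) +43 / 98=25227 / 3332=7.57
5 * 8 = 40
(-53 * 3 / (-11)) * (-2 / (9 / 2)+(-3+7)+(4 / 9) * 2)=2120 / 33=64.24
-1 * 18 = -18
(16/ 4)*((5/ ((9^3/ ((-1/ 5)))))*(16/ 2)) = -32/ 729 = -0.04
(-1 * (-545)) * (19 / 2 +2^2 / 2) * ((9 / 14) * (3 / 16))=755.46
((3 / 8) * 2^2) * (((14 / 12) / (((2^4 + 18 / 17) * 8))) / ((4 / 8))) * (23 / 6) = 2737 / 27840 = 0.10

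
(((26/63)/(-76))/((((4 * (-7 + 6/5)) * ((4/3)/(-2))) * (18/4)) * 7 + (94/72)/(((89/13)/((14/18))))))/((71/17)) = -1770210/663520714283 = -0.00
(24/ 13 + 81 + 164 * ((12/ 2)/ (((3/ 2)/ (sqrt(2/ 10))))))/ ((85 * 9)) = 0.49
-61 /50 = -1.22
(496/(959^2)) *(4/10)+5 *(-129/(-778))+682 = 2442862042381/3577559090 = 682.83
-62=-62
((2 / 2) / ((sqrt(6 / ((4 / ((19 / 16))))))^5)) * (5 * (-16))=-327680 * sqrt(114) / 185193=-18.89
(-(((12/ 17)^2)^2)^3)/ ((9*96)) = -10319560704/ 582622237229761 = -0.00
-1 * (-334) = 334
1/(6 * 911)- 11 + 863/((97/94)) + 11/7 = 3068897311/3711414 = 826.88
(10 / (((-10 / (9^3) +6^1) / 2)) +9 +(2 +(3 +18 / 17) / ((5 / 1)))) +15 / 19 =28089616 / 1761965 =15.94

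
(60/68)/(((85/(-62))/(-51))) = 558/17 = 32.82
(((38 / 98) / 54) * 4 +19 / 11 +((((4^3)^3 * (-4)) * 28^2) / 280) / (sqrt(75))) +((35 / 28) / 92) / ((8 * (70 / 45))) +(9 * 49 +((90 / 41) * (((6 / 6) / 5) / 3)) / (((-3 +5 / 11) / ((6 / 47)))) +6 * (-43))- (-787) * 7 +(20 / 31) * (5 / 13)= 378899814890297279 / 66543722429184- 14680064 * sqrt(3) / 75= -333327.56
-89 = -89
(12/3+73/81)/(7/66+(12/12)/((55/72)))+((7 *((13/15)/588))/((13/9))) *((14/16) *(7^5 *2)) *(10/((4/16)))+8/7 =1484249365/176526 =8408.11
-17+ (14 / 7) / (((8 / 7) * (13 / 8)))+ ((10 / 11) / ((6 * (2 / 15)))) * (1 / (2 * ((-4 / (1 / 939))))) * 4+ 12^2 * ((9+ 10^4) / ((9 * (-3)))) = -9560031307 / 179036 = -53397.26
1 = 1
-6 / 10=-3 / 5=-0.60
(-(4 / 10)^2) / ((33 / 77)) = -0.37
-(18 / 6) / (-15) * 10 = 2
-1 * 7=-7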